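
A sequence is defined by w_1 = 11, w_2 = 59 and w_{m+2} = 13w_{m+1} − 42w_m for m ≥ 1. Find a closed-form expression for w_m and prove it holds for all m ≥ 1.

Claim: w_m = 3·6^m − 7^m.

Base cases: w_1 = 11 and 3·6^1 − 7^1 = 11; w_2 = 59 and 3·6^2 − 7^2 = 59.
Assume w_j = 3·6^j − 7^j for all 1 ≤ j ≤ r, where r ≥ 2.
Then w_{r+1} = 13w_r − 42w_{r−1} = 13·(3·6^r − 7^r) − 42·(3·6^{r−1} − 7^{r−1}) = 3·(13·6 − 42)6^{r−1} − (13·7 − 42)7^{r−1} = 108·6^{r−1} − 49·7^{r−1} = 3·6^{r+1} − 7^{r+1}.
So the formula holds for r+1, and by strong induction w_m = 3·6^m − 7^m for all m ≥ 1.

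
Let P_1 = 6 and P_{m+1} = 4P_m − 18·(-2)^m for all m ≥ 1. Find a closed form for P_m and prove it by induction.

Claim: P_m = 3·4^m + 3·(-2)^m.

Base case: P_1 = 6, and 3·4^1 + 3·(-2)^1 = 12 − 6 = 6.
Assume P_k = 3·4^k + 3·(-2)^k for some k ≥ 1.
Then P_{k+1} = 4P_k − 18·(-2)^k = 4·(3·4^k + 3·(-2)^k) − 18·(-2)^k = 3·4^{k+1} + 12·(-2)^k − 18·(-2)^k = 3·4^{k+1} − 6·(-2)^k = 3·4^{k+1} + 3·(-2)^{k+1}.
Hence P_m = 3·4^m + 3·(-2)^m for every m ≥ 1, by induction.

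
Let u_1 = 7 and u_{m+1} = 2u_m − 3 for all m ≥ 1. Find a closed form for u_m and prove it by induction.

Claim: u_m = 2^{m+1} + 3.

Base case: u_1 = 7, and 2^{1+1} + 3 = 4 + 3 = 7.
Assume u_j = 2^{j+1} + 3 for some j ≥ 1.
Then u_{j+1} = 2u_j − 3 = 2·(2^{j+1} + 3) − 3 = 2^{j+2} + 6 − 3 = 2^{j+2} + 3.
So the formula holds for j+1, and by induction u_m = 2^{m+1} + 3 for all m ≥ 1.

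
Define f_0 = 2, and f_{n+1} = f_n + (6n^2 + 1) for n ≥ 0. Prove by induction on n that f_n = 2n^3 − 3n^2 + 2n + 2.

Base case: f_0 = 2, and 2·0^3 − 3·0^2 + 2·0 + 2 = 2.
Assume f_m = 2m^3 − 3m^2 + 2m + 2.
Then f_{m+1} = f_m + (6m^2 + 1) = (2m^3 − 3m^2 + 2m + 2) + (6m^2 + 1) = 2m^3 + 3m^2 + 2m + 3,
and 2·(m+1)^3 − 3·(m+1)^2 + 2·(m+1) + 2 = 2m^3 + 3m^2 + 2m + 3.
By induction, f_n = 2n^3 − 3n^2 + 2n + 2 for all n ≥ 0.

f_n = 2n^3 − 3n^2 + 2n + 2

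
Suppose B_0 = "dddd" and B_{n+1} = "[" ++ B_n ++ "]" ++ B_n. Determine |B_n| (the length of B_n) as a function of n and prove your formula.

Claim: |B_n| = 6·2^n − 2.

Base case: |B_0| = 4, and 6·2^0 − 2 = 4.
Assume |B_k| = 6·2^k − 2.
Then |B_{k+1}| = 1 + |B_k| + 1 + |B_k| = 2|B_k| + 2 = 2(6·2^k − 2) + 2 = 6·2^{k+1} − 4 + 2 = 6·2^{k+1} − 2.
This completes the inductive step, so |B_n| = 6·2^n − 2 for all n ≥ 0.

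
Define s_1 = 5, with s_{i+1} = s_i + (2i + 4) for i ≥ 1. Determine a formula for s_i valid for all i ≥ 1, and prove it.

Claim: s_i = i^2 + 3i + 1.

Base case: s_1 = 5, and 1^2 + 3·1 + 1 = 5.
Assume s_j = j^2 + 3j + 1.
Then s_{j+1} = s_j + (2j + 4) = (j^2 + 3j + 1) + (2j + 4) = j^2 + 5j + 5,
and (j+1)^2 + 3·(j+1) + 1 = j^2 + 5j + 5.
Hence s_i = i^2 + 3i + 1 for every i ≥ 1, by induction.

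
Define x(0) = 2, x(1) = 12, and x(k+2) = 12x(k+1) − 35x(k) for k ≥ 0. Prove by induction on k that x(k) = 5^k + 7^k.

Base cases: x(0) = 2 and 5^0 + 7^0 = 2; x(1) = 12 and 5^1 + 7^1 = 12.
Assume x(j) = 5^j + 7^j for all 0 ≤ j ≤ m, where m ≥ 1.
Then x(m+1) = 12x(m) − 35x(m−1) = 12·(5^m + 7^m) − 35·(5^{m−1} + 7^{m−1}) = (12·5 − 35)5^{m−1} + (12·7 − 35)7^{m−1} = 25·5^{m−1} + 49·7^{m−1} = 5^{m+1} + 7^{m+1}.
This completes the inductive step, so x(k) = 5^k + 7^k for all k ≥ 0.

x(k) = 5^k + 7^k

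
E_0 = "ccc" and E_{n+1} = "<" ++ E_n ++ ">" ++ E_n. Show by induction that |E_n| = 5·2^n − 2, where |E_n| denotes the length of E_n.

Base case: |E_0| = 3, and 5·2^0 − 2 = 3.
Assume |E_j| = 5·2^j − 2.
Then |E_{j+1}| = 1 + |E_j| + 1 + |E_j| = 2|E_j| + 2 = 2(5·2^j − 2) + 2 = 5·2^{j+1} − 4 + 2 = 5·2^{j+1} − 2.
By induction, |E_n| = 5·2^n − 2 for all n ≥ 0.

|E_n| = 5·2^n − 2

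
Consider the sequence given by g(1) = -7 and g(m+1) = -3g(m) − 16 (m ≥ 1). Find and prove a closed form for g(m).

Claim: g(m) = (-3)^m − 4.

Base case: g(1) = -7, and (-3)^1 − 4 = -3 − 4 = -7.
Assume g(j) = (-3)^j − 4 for some j ≥ 1.
Then g(j+1) = -3g(j) − 16 = -3·((-3)^j − 4) − 16 = -3·(-3)^j + 12 − 16 = (-3)^{j+1} − 4.
This completes the inductive step, so g(m) = (-3)^m − 4 for all m ≥ 1.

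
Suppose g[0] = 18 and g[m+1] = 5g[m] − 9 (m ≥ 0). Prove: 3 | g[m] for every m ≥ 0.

Base case: g[0] = 18 = 3·6, so 3 | g[0].
Assume 3 | g[j], so g[j] = 3t for some integer t.
Then g[j+1] = 5g[j] − 9 = 5·(3t) − 9 = 3(5t − 3), so 3 | g[j+1].
By induction, 3 | g[m] for all m ≥ 0.

3 | g[m]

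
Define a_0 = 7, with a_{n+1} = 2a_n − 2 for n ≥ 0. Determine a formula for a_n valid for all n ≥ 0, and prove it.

Claim: a_n = 5·2^n + 2.

Base case: a_0 = 7, and 5·2^0 + 2 = 5 + 2 = 7.
Assume a_r = 5·2^r + 2 for some r ≥ 0.
Then a_{r+1} = 2a_r − 2 = 2·(5·2^r + 2) − 2 = 10·2^r + 4 − 2 = 5·2^{r+1} + 2.
Hence a_n = 5·2^n + 2 for every n ≥ 0, by induction.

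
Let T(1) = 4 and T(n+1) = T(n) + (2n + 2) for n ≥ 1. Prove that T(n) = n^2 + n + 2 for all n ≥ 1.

Base case: T(1) = 4, and 1^2 + 1 + 2 = 4.
Assume T(j) = j^2 + j + 2.
Then T(j+1) = T(j) + (2j + 2) = (j^2 + j + 2) + (2j + 2) = j^2 + 3j + 4,
and (j+1)^2 + (j+1) + 2 = j^2 + 3j + 4.
By induction, T(n) = n^2 + n + 2 for all n ≥ 1.

T(n) = n^2 + n + 2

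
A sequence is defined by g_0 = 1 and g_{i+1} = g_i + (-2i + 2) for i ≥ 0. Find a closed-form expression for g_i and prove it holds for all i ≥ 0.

Claim: g_i = -i^2 + 3i + 1.

Base case: g_0 = 1, and -0^2 + 3·0 + 1 = 1.
Assume g_j = -j^2 + 3j + 1.
Then g_{j+1} = g_j + (-2j + 2) = (-j^2 + 3j + 1) + (-2j + 2) = -j^2 + j + 3,
and -(j+1)^2 + 3·(j+1) + 1 = -j^2 + j + 3.
By induction, g_i = -i^2 + 3i + 1 for all i ≥ 0.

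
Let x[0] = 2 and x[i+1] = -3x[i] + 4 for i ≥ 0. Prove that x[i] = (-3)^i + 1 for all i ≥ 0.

Base case: x[0] = 2, and (-3)^0 + 1 = 1 + 1 = 2.
Assume x[j] = (-3)^j + 1 for some j ≥ 0.
Then x[j+1] = -3x[j] + 4 = -3·((-3)^j + 1) + 4 = -3·(-3)^j − 3 + 4 = (-3)^{j+1} + 1.
So the formula holds for j+1, and by induction x[i] = (-3)^i + 1 for all i ≥ 0.

x[i] = (-3)^i + 1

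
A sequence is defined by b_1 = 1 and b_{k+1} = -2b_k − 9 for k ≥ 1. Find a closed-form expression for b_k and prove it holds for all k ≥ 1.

Claim: b_k = -2·(-2)^k − 3.

Base case: b_1 = 1, and -2·(-2)^1 − 3 = 4 − 3 = 1.
Assume b_j = -2·(-2)^j − 3 for some j ≥ 1.
Then b_{j+1} = -2b_j − 9 = -2·(-2·(-2)^j − 3) − 9 = 4·(-2)^j + 6 − 9 = -2·(-2)^{j+1} − 3.
Hence b_k = -2·(-2)^k − 3 for every k ≥ 1, by induction.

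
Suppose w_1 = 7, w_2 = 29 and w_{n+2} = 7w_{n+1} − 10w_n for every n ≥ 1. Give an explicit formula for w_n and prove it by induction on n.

Claim: w_n = 2^n + 5^n.

Base cases: w_1 = 7 and 2^1 + 5^1 = 7; w_2 = 29 and 2^2 + 5^2 = 29.
Assume w_j = 2^j + 5^j for all 1 ≤ j ≤ m, where m ≥ 2.
Then w_{m+1} = 7w_m − 10w_{m−1} = 7·(2^m + 5^m) − 10·(2^{m−1} + 5^{m−1}) = (7·2 − 10)2^{m−1} + (7·5 − 10)5^{m−1} = 4·2^{m−1} + 25·5^{m−1} = 2^{m+1} + 5^{m+1}.
By strong induction, w_n = 2^n + 5^n for all n ≥ 1.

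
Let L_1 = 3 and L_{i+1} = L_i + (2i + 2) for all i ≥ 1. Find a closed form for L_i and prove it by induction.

Claim: L_i = i^2 + i + 1.

Base case: L_1 = 3, and 1^2 + 1 + 1 = 3.
Assume L_m = m^2 + m + 1.
Then L_{m+1} = L_m + (2m + 2) = (m^2 + m + 1) + (2m + 2) = m^2 + 3m + 3,
and (m+1)^2 + (m+1) + 1 = m^2 + 3m + 3.
By induction, L_i = i^2 + i + 1 for all i ≥ 1.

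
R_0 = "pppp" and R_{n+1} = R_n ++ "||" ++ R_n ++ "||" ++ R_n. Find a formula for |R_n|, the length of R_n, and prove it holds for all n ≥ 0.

Claim: |R_n| = 6·3^n − 2.

Base case: |R_0| = 4, and 6·3^0 − 2 = 4.
Assume |R_j| = 6·3^j − 2.
Then |R_{j+1}| = 3|R_j| + 4 = 3(6·3^j − 2) + 4 = 6·3^{j+1} − 6 + 4 = 6·3^{j+1} − 2.
Hence |R_n| = 6·3^n − 2 for every n ≥ 0, by induction.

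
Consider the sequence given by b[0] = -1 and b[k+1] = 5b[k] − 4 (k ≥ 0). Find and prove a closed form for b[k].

Claim: b[k] = -2·5^k + 1.

Base case: b[0] = -1, and -2·5^0 + 1 = -2 + 1 = -1.
Assume b[r] = -2·5^r + 1 for some r ≥ 0.
Then b[r+1] = 5b[r] − 4 = 5·(-2·5^r + 1) − 4 = -10·5^r + 5 − 4 = -2·5^{r+1} + 1.
Hence b[k] = -2·5^k + 1 for every k ≥ 0, by induction.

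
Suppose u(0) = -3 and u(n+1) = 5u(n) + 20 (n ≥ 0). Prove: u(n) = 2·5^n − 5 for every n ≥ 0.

Base case: u(0) = -3, and 2·5^0 − 5 = 2 − 5 = -3.
Assume u(j) = 2·5^j − 5 for some j ≥ 0.
Then u(j+1) = 5u(j) + 20 = 5·(2·5^j − 5) + 20 = 10·5^j − 25 + 20 = 2·5^{j+1} − 5.
Hence u(n) = 2·5^n − 5 for every n ≥ 0, by induction.

u(n) = 2·5^n − 5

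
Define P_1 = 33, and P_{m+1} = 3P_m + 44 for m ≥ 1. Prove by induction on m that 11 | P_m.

Base case: P_1 = 33 = 11·3, so 11 | P_1.
Assume 11 | P_k, so P_k = 11t for some integer t.
Then P_{k+1} = 3P_k + 44 = 3·(11t) + 44 = 11(3t + 4), so 11 | P_{k+1}.
So the property holds for k+1, and by induction 11 | P_m for all m ≥ 1.

11 | P_m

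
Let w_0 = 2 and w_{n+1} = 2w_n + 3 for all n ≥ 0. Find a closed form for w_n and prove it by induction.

Claim: w_n = 5·2^n − 3.

Base case: w_0 = 2, and 5·2^0 − 3 = 5 − 3 = 2.
Assume w_r = 5·2^r − 3 for some r ≥ 0.
Then w_{r+1} = 2w_r + 3 = 2·(5·2^r − 3) + 3 = 10·2^r − 6 + 3 = 5·2^{r+1} − 3.
This completes the inductive step, so w_n = 5·2^n − 3 for all n ≥ 0.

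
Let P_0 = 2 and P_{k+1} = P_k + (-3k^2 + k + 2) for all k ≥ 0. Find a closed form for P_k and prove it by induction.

Claim: P_k = -k^3 + 2k^2 + k + 2.

Base case: P_0 = 2, and -0^3 + 2·0^2 + 0 + 2 = 2.
Assume P_r = -r^3 + 2r^2 + r + 2.
Then P_{r+1} = P_r + (-3r^2 + r + 2) = (-r^3 + 2r^2 + r + 2) + (-3r^2 + r + 2) = -r^3 − r^2 + 2r + 4,
and -(r+1)^3 + 2·(r+1)^2 + (r+1) + 2 = -r^3 − r^2 + 2r + 4.
This completes the inductive step, so P_k = -k^3 + 2k^2 + k + 2 for all k ≥ 0.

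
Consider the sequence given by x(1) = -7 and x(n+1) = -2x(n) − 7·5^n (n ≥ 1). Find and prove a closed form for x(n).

Claim: x(n) = (-2)^n − 5^n.

Base case: x(1) = -7, and (-2)^1 − 5^1 = -2 − 5 = -7.
Assume x(j) = (-2)^j − 5^j for some j ≥ 1.
Then x(j+1) = -2x(j) − 7·5^j = -2·((-2)^j − 5^j) − 7·5^j = (-2)^{j+1} + 2·5^j − 7·5^j = (-2)^{j+1} − 5·5^j = (-2)^{j+1} − 5^{j+1}.
By induction, x(n) = (-2)^n − 5^n for all n ≥ 1.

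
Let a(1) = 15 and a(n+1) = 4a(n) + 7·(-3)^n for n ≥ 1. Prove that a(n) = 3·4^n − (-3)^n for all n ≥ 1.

Base case: a(1) = 15, and 3·4^1 − (-3)^1 = 12 + 3 = 15.
Assume a(m) = 3·4^m − (-3)^m for some m ≥ 1.
Then a(m+1) = 4a(m) + 7·(-3)^m = 4·(3·4^m − (-3)^m) + 7·(-3)^m = 3·4^{m+1} − 4·(-3)^m + 7·(-3)^m = 3·4^{m+1} + 3·(-3)^m = 3·4^{m+1} − (-3)^{m+1}.
By induction, a(n) = 3·4^n − (-3)^n for all n ≥ 1.

a(n) = 3·4^n − (-3)^n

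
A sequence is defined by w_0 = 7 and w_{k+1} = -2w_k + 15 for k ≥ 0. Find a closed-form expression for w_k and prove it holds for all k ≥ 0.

Claim: w_k = 2·(-2)^k + 5.

Base case: w_0 = 7, and 2·(-2)^0 + 5 = 2 + 5 = 7.
Assume w_j = 2·(-2)^j + 5 for some j ≥ 0.
Then w_{j+1} = -2w_j + 15 = -2·(2·(-2)^j + 5) + 15 = -4·(-2)^j − 10 + 15 = 2·(-2)^{j+1} + 5.
So the formula holds for j+1, and by induction w_k = 2·(-2)^k + 5 for all k ≥ 0.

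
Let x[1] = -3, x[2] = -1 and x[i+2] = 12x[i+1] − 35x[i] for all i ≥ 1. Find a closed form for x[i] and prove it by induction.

Claim: x[i] = 7^i − 2·5^i.

Base cases: x[1] = -3 and 7^1 − 2·5^1 = -3; x[2] = -1 and 7^2 − 2·5^2 = -1.
Assume x[j] = 7^j − 2·5^j for all 1 ≤ j ≤ k, where k ≥ 2.
Then x[k+1] = 12x[k] − 35x[k−1] = 12·(7^k − 2·5^k) − 35·(7^{k−1} − 2·5^{k−1}) = (12·7 − 35)7^{k−1} − 2·(12·5 − 35)5^{k−1} = 49·7^{k−1} − 50·5^{k−1} = 7^{k+1} − 2·5^{k+1}.
Hence x[i] = 7^i − 2·5^i for every i ≥ 1, by strong induction.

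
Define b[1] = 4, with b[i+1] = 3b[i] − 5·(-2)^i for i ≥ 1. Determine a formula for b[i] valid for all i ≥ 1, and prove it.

Claim: b[i] = 2·3^i + (-2)^i.

Base case: b[1] = 4, and 2·3^1 + (-2)^1 = 6 − 2 = 4.
Assume b[m] = 2·3^m + (-2)^m for some m ≥ 1.
Then b[m+1] = 3b[m] − 5·(-2)^m = 3·(2·3^m + (-2)^m) − 5·(-2)^m = 2·3^{m+1} + 3·(-2)^m − 5·(-2)^m = 2·3^{m+1} − 2·(-2)^m = 2·3^{m+1} + (-2)^{m+1}.
So the formula holds for m+1, and by induction b[i] = 2·3^i + (-2)^i for all i ≥ 1.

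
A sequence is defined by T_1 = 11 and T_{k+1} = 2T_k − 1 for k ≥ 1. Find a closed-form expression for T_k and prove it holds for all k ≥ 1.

Claim: T_k = 5·2^k + 1.

Base case: T_1 = 11, and 5·2^1 + 1 = 10 + 1 = 11.
Assume T_j = 5·2^j + 1 for some j ≥ 1.
Then T_{j+1} = 2T_j − 1 = 2·(5·2^j + 1) − 1 = 10·2^j + 2 − 1 = 5·2^{j+1} + 1.
So the formula holds for j+1, and by induction T_k = 5·2^k + 1 for all k ≥ 1.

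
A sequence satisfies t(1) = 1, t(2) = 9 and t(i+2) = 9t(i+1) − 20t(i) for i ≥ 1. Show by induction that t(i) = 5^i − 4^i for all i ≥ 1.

Base cases: t(1) = 1 and 5^1 − 4^1 = 1; t(2) = 9 and 5^2 − 4^2 = 9.
Assume t(j) = 5^j − 4^j for all 1 ≤ j ≤ k, where k ≥ 2.
Then t(k+1) = 9t(k) − 20t(k−1) = 9·(5^k − 4^k) − 20·(5^{k−1} − 4^{k−1}) = (9·5 − 20)5^{k−1} − (9·4 − 20)4^{k−1} = 25·5^{k−1} − 16·4^{k−1} = 5^{k+1} − 4^{k+1}.
By strong induction, t(i) = 5^i − 4^i for all i ≥ 1.

t(i) = 5^i − 4^i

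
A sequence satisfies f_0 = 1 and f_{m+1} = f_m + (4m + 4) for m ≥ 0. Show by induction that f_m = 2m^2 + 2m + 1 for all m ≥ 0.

Base case: f_0 = 1, and 2·0^2 + 2·0 + 1 = 1.
Assume f_r = 2r^2 + 2r + 1.
Then f_{r+1} = f_r + (4r + 4) = (2r^2 + 2r + 1) + (4r + 4) = 2r^2 + 6r + 5,
and 2·(r+1)^2 + 2·(r+1) + 1 = 2r^2 + 6r + 5.
By induction, f_m = 2m^2 + 2m + 1 for all m ≥ 0.

f_m = 2m^2 + 2m + 1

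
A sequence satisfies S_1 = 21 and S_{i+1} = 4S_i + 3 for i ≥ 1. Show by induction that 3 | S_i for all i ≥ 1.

Base case: S_1 = 21 = 3·7, so 3 | S_1.
Assume 3 | S_m, so S_m = 3t for some integer t.
Then S_{m+1} = 4S_m + 3 = 4·(3t) + 3 = 3(4t + 1), so 3 | S_{m+1}.
So the property holds for m+1, and by induction 3 | S_i for all i ≥ 1.

3 | S_i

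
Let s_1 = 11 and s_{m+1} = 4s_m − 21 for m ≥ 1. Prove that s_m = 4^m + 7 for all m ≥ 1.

Base case: s_1 = 11, and 4^1 + 7 = 4 + 7 = 11.
Assume s_r = 4^r + 7 for some r ≥ 1.
Then s_{r+1} = 4s_r − 21 = 4·(4^r + 7) − 21 = 4^{r+1} + 28 − 21 = 4^{r+1} + 7.
So the formula holds for r+1, and by induction s_m = 4^m + 7 for all m ≥ 1.

s_m = 4^m + 7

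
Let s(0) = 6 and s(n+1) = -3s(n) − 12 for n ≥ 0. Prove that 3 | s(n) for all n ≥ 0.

Base case: s(0) = 6 = 3·2, so 3 | s(0).
Assume 3 | s(r), so s(r) = 3t for some integer t.
Then s(r+1) = -3s(r) − 12 = -3·(3t) − 12 = 3(-3t − 4), so 3 | s(r+1).
By induction, 3 | s(n) for all n ≥ 0.

3 | s(n)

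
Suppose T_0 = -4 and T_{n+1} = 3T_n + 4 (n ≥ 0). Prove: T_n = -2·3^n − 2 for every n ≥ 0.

Base case: T_0 = -4, and -2·3^0 − 2 = -2 − 2 = -4.
Assume T_j = -2·3^j − 2 for some j ≥ 0.
Then T_{j+1} = 3T_j + 4 = 3·(-2·3^j − 2) + 4 = -6·3^j − 6 + 4 = -2·3^{j+1} − 2.
Hence T_n = -2·3^n − 2 for every n ≥ 0, by induction.

T_n = -2·3^n − 2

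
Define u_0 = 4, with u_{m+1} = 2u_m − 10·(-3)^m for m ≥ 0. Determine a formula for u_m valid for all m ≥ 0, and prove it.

Claim: u_m = 2·2^m + 2·(-3)^m.

Base case: u_0 = 4, and 2·2^0 + 2·(-3)^0 = 2 + 2 = 4.
Assume u_j = 2·2^j + 2·(-3)^j for some j ≥ 0.
Then u_{j+1} = 2u_j − 10·(-3)^j = 2·(2·2^j + 2·(-3)^j) − 10·(-3)^j = 2·2^{j+1} + 4·(-3)^j − 10·(-3)^j = 2·2^{j+1} − 6·(-3)^j = 2·2^{j+1} + 2·(-3)^{j+1}.
Hence u_m = 2·2^m + 2·(-3)^m for every m ≥ 0, by induction.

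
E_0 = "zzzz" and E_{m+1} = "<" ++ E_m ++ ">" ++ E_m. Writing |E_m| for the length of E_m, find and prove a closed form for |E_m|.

Claim: |E_m| = 6·2^m − 2.

Base case: |E_0| = 4, and 6·2^0 − 2 = 4.
Assume |E_k| = 6·2^k − 2.
Then |E_{k+1}| = 1 + |E_k| + 1 + |E_k| = 2|E_k| + 2 = 2(6·2^k − 2) + 2 = 6·2^{k+1} − 4 + 2 = 6·2^{k+1} − 2.
This completes the inductive step, so |E_m| = 6·2^m − 2 for all m ≥ 0.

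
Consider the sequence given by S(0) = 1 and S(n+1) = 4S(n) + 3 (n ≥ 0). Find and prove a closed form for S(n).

Claim: S(n) = 2·4^n − 1.

Base case: S(0) = 1, and 2·4^0 − 1 = 2 − 1 = 1.
Assume S(m) = 2·4^m − 1 for some m ≥ 0.
Then S(m+1) = 4S(m) + 3 = 4·(2·4^m − 1) + 3 = 8·4^m − 4 + 3 = 2·4^{m+1} − 1.
By induction, S(n) = 2·4^n − 1 for all n ≥ 0.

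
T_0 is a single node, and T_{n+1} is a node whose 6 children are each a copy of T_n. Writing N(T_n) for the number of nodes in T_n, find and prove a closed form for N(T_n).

Claim: N(T_n) = (6^{n+1} − 1)/5.

Base case: N(T_0) = 1, and (6^{0+1} − 1)/5 = 1.
Assume N(T_j) = (6^{j+1} − 1)/5.
Then N(T_{j+1}) = 1 + 6N(T_j) = 1 + 6·(6^{j+1} − 1)/5 = 1 + (6^{j+2} − 6)/5 = (5 + 6^{j+2} − 6)/5 = (6^{j+2} − 1)/5.
This completes the inductive step, so N(T_n) = (6^{n+1} − 1)/5 for all n ≥ 0.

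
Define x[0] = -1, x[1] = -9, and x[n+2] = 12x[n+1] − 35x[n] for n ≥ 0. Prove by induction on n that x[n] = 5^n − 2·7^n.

Base cases: x[0] = -1 and 5^0 − 2·7^0 = -1; x[1] = -9 and 5^1 − 2·7^1 = -9.
Assume x[j] = 5^j − 2·7^j for all 0 ≤ j ≤ k, where k ≥ 1.
Then x[k+1] = 12x[k] − 35x[k−1] = 12·(5^k − 2·7^k) − 35·(5^{k−1} − 2·7^{k−1}) = (12·5 − 35)5^{k−1} − 2·(12·7 − 35)7^{k−1} = 25·5^{k−1} − 98·7^{k−1} = 5^{k+1} − 2·7^{k+1}.
So the formula holds for k+1, and by strong induction x[n] = 5^n − 2·7^n for all n ≥ 0.

x[n] = 5^n − 2·7^n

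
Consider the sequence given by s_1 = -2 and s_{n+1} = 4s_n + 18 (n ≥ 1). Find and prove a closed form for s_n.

Claim: s_n = 4^n − 6.

Base case: s_1 = -2, and 4^1 − 6 = 4 − 6 = -2.
Assume s_j = 4^j − 6 for some j ≥ 1.
Then s_{j+1} = 4s_j + 18 = 4·(4^j − 6) + 18 = 4^{j+1} − 24 + 18 = 4^{j+1} − 6.
Hence s_n = 4^n − 6 for every n ≥ 1, by induction.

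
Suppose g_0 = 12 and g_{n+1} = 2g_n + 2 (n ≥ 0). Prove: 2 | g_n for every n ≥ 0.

Base case: g_0 = 12 = 2·6, so 2 | g_0.
Assume 2 | g_j, so g_j = 2t for some integer t.
Then g_{j+1} = 2g_j + 2 = 2·(2t) + 2 = 2(2t + 1), so 2 | g_{j+1}.
This completes the inductive step, so 2 | g_n for all n ≥ 0.

2 | g_n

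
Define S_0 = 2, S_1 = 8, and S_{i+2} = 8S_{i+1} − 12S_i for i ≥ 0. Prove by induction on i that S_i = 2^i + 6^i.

Base cases: S_0 = 2 and 2^0 + 6^0 = 2; S_1 = 8 and 2^1 + 6^1 = 8.
Assume S_t = 2^t + 6^t for all 0 ≤ t ≤ j, where j ≥ 1.
Then S_{j+1} = 8S_j − 12S_{j−1} = 8·(2^j + 6^j) − 12·(2^{j−1} + 6^{j−1}) = (8·2 − 12)2^{j−1} + (8·6 − 12)6^{j−1} = 4·2^{j−1} + 36·6^{j−1} = 2^{j+1} + 6^{j+1}.
Hence S_i = 2^i + 6^i for every i ≥ 0, by strong induction.

S_i = 2^i + 6^i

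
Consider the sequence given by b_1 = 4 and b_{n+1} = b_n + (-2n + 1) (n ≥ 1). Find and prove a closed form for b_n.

Claim: b_n = -n^2 + 2n + 3.

Base case: b_1 = 4, and -1^2 + 2·1 + 3 = 4.
Assume b_m = -m^2 + 2m + 3.
Then b_{m+1} = b_m + (-2m + 1) = (-m^2 + 2m + 3) + (-2m + 1) = -m^2 + 4,
and -(m+1)^2 + 2·(m+1) + 3 = -m^2 + 4.
By induction, b_n = -n^2 + 2n + 3 for all n ≥ 1.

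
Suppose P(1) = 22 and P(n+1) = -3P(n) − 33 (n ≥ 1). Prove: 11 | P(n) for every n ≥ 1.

Base case: P(1) = 22 = 11·2, so 11 | P(1).
Assume 11 | P(m), so P(m) = 11t for some integer t.
Then P(m+1) = -3P(m) − 33 = -3·(11t) − 33 = 11(-3t − 3), so 11 | P(m+1).
So the property holds for m+1, and by induction 11 | P(n) for all n ≥ 1.

11 | P(n)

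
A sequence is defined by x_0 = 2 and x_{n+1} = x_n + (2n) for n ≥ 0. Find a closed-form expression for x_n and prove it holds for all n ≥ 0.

Claim: x_n = n^2 − n + 2.

Base case: x_0 = 2, and 0^2 − 0 + 2 = 2.
Assume x_j = j^2 − j + 2.
Then x_{j+1} = x_j + (2j) = (j^2 − j + 2) + (2j) = j^2 + j + 2,
and (j+1)^2 − (j+1) + 2 = j^2 + j + 2.
This completes the inductive step, so x_n = n^2 − n + 2 for all n ≥ 0.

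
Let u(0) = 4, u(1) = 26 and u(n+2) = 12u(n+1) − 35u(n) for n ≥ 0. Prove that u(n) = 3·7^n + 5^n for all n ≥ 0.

Base cases: u(0) = 4 and 3·7^0 + 5^0 = 4; u(1) = 26 and 3·7^1 + 5^1 = 26.
Assume u(j) = 3·7^j + 5^j for all 0 ≤ j ≤ k, where k ≥ 1.
Then u(k+1) = 12u(k) − 35u(k−1) = 12·(3·7^k + 5^k) − 35·(3·7^{k−1} + 5^{k−1}) = 3·(12·7 − 35)7^{k−1} + (12·5 − 35)5^{k−1} = 147·7^{k−1} + 25·5^{k−1} = 3·7^{k+1} + 5^{k+1}.
So the formula holds for k+1, and by strong induction u(n) = 3·7^n + 5^n for all n ≥ 0.

u(n) = 3·7^n + 5^n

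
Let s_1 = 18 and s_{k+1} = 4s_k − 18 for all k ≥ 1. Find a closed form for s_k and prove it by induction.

Claim: s_k = 3·4^k + 6.

Base case: s_1 = 18, and 3·4^1 + 6 = 12 + 6 = 18.
Assume s_j = 3·4^j + 6 for some j ≥ 1.
Then s_{j+1} = 4s_j − 18 = 4·(3·4^j + 6) − 18 = 12·4^j + 24 − 18 = 3·4^{j+1} + 6.
Hence s_k = 3·4^k + 6 for every k ≥ 1, by induction.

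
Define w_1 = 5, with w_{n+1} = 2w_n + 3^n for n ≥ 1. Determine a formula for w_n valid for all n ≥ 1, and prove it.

Claim: w_n = 2^n + 3^n.

Base case: w_1 = 5, and 2^1 + 3^1 = 2 + 3 = 5.
Assume w_k = 2^k + 3^k for some k ≥ 1.
Then w_{k+1} = 2w_k + 3^k = 2·(2^k + 3^k) + 3^k = 2^{k+1} + 2·3^k + 3^k = 2^{k+1} + 3·3^k = 2^{k+1} + 3^{k+1}.
This completes the inductive step, so w_n = 2^n + 3^n for all n ≥ 1.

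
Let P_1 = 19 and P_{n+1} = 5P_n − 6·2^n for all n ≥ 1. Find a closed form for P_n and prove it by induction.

Claim: P_n = 3·5^n + 2·2^n.

Base case: P_1 = 19, and 3·5^1 + 2·2^1 = 15 + 4 = 19.
Assume P_k = 3·5^k + 2·2^k for some k ≥ 1.
Then P_{k+1} = 5P_k − 6·2^k = 5·(3·5^k + 2·2^k) − 6·2^k = 3·5^{k+1} + 10·2^k − 6·2^k = 3·5^{k+1} + 4·2^k = 3·5^{k+1} + 2·2^{k+1}.
By induction, P_n = 3·5^n + 2·2^n for all n ≥ 1.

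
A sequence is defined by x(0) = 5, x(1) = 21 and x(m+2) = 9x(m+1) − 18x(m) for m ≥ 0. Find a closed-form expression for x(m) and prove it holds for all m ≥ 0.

Claim: x(m) = 3·3^m + 2·6^m.

Base cases: x(0) = 5 and 3·3^0 + 2·6^0 = 5; x(1) = 21 and 3·3^1 + 2·6^1 = 21.
Assume x(j) = 3·3^j + 2·6^j for all 0 ≤ j ≤ r, where r ≥ 1.
Then x(r+1) = 9x(r) − 18x(r−1) = 9·(3·3^r + 2·6^r) − 18·(3·3^{r−1} + 2·6^{r−1}) = 3·(9·3 − 18)3^{r−1} + 2·(9·6 − 18)6^{r−1} = 27·3^{r−1} + 72·6^{r−1} = 3·3^{r+1} + 2·6^{r+1}.
This completes the inductive step, so x(m) = 3·3^m + 2·6^m for all m ≥ 0.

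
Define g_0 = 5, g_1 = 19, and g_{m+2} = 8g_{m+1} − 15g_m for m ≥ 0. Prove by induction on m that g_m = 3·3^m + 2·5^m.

Base cases: g_0 = 5 and 3·3^0 + 2·5^0 = 5; g_1 = 19 and 3·3^1 + 2·5^1 = 19.
Assume g_j = 3·3^j + 2·5^j for all 0 ≤ j ≤ r, where r ≥ 1.
Then g_{r+1} = 8g_r − 15g_{r−1} = 8·(3·3^r + 2·5^r) − 15·(3·3^{r−1} + 2·5^{r−1}) = 3·(8·3 − 15)3^{r−1} + 2·(8·5 − 15)5^{r−1} = 27·3^{r−1} + 50·5^{r−1} = 3·3^{r+1} + 2·5^{r+1}.
Hence g_m = 3·3^m + 2·5^m for every m ≥ 0, by strong induction.

g_m = 3·3^m + 2·5^m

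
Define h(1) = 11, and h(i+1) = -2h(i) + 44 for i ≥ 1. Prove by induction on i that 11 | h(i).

Base case: h(1) = 11 = 11·1, so 11 | h(1).
Assume 11 | h(j), so h(j) = 11t for some integer t.
Then h(j+1) = -2h(j) + 44 = -2·(11t) + 44 = 11(-2t + 4), so 11 | h(j+1).
Hence 11 | h(i) for every i ≥ 1, by induction.

11 | h(i)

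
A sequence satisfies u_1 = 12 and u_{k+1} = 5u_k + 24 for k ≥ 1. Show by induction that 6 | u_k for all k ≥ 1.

Base case: u_1 = 12 = 6·2, so 6 | u_1.
Assume 6 | u_j, so u_j = 6t for some integer t.
Then u_{j+1} = 5u_j + 24 = 5·(6t) + 24 = 6(5t + 4), so 6 | u_{j+1}.
So the property holds for j+1, and by induction 6 | u_k for all k ≥ 1.

6 | u_k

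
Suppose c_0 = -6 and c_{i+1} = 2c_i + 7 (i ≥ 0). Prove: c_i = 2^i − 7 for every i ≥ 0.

Base case: c_0 = -6, and 2^0 − 7 = 1 − 7 = -6.
Assume c_m = 2^m − 7 for some m ≥ 0.
Then c_{m+1} = 2c_m + 7 = 2·(2^m − 7) + 7 = 2^{m+1} − 14 + 7 = 2^{m+1} − 7.
By induction, c_i = 2^i − 7 for all i ≥ 0.

c_i = 2^i − 7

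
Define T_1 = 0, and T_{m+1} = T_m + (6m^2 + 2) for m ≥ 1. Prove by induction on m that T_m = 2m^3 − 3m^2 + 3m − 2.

Base case: T_1 = 0, and 2·1^3 − 3·1^2 + 3·1 − 2 = 0.
Assume T_k = 2k^3 − 3k^2 + 3k − 2.
Then T_{k+1} = T_k + (6k^2 + 2) = (2k^3 − 3k^2 + 3k − 2) + (6k^2 + 2) = 2k^3 + 3k^2 + 3k,
and 2·(k+1)^3 − 3·(k+1)^2 + 3·(k+1) − 2 = 2k^3 + 3k^2 + 3k.
This completes the inductive step, so T_m = 2m^3 − 3m^2 + 3m − 2 for all m ≥ 1.

T_m = 2m^3 − 3m^2 + 3m − 2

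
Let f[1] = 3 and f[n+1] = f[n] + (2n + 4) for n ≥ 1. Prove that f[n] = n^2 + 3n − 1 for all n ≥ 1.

Base case: f[1] = 3, and 1^2 + 3·1 − 1 = 3.
Assume f[j] = j^2 + 3j − 1.
Then f[j+1] = f[j] + (2j + 4) = (j^2 + 3j − 1) + (2j + 4) = j^2 + 5j + 3,
and (j+1)^2 + 3·(j+1) − 1 = j^2 + 5j + 3.
Hence f[n] = n^2 + 3n − 1 for every n ≥ 1, by induction.

f[n] = n^2 + 3n − 1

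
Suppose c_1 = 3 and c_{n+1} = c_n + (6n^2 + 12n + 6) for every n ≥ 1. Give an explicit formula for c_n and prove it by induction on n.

Claim: c_n = 2n^3 + 3n^2 + n − 3.

Base case: c_1 = 3, and 2·1^3 + 3·1^2 + 1 − 3 = 3.
Assume c_j = 2j^3 + 3j^2 + j − 3.
Then c_{j+1} = c_j + (6j^2 + 12j + 6) = (2j^3 + 3j^2 + j − 3) + (6j^2 + 12j + 6) = 2j^3 + 9j^2 + 13j + 3,
and 2·(j+1)^3 + 3·(j+1)^2 + (j+1) − 3 = 2j^3 + 9j^2 + 13j + 3.
This completes the inductive step, so c_n = 2n^3 + 3n^2 + n − 3 for all n ≥ 1.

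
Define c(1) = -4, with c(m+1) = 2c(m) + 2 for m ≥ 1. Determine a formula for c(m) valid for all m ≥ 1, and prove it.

Claim: c(m) = -2^m − 2.

Base case: c(1) = -4, and -2^1 − 2 = -2 − 2 = -4.
Assume c(k) = -2^k − 2 for some k ≥ 1.
Then c(k+1) = 2c(k) + 2 = 2·(-2^k − 2) + 2 = -2^{k+1} − 4 + 2 = -2^{k+1} − 2.
Hence c(m) = -2^m − 2 for every m ≥ 1, by induction.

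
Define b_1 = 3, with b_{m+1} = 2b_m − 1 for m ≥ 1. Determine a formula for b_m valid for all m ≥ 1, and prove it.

Claim: b_m = 2^m + 1.

Base case: b_1 = 3, and 2^1 + 1 = 2 + 1 = 3.
Assume b_r = 2^r + 1 for some r ≥ 1.
Then b_{r+1} = 2b_r − 1 = 2·(2^r + 1) − 1 = 2^{r+1} + 2 − 1 = 2^{r+1} + 1.
This completes the inductive step, so b_m = 2^m + 1 for all m ≥ 1.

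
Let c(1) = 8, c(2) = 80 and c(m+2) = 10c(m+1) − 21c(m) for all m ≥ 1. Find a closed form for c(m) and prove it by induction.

Claim: c(m) = 2·7^m − 2·3^m.

Base cases: c(1) = 8 and 2·7^1 − 2·3^1 = 8; c(2) = 80 and 2·7^2 − 2·3^2 = 80.
Assume c(i) = 2·7^i − 2·3^i for all 1 ≤ i ≤ j, where j ≥ 2.
Then c(j+1) = 10c(j) − 21c(j−1) = 10·(2·7^j − 2·3^j) − 21·(2·7^{j−1} − 2·3^{j−1}) = 2·(10·7 − 21)7^{j−1} − 2·(10·3 − 21)3^{j−1} = 98·7^{j−1} − 18·3^{j−1} = 2·7^{j+1} − 2·3^{j+1}.
Hence c(m) = 2·7^m − 2·3^m for every m ≥ 1, by strong induction.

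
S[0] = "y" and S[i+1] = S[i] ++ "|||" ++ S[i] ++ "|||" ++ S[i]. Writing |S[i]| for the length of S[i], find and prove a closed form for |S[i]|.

Claim: |S[i]| = 4·3^i − 3.

Base case: |S[0]| = 1, and 4·3^0 − 3 = 1.
Assume |S[j]| = 4·3^j − 3.
Then |S[j+1]| = 3|S[j]| + 6 = 3(4·3^j − 3) + 6 = 4·3^{j+1} − 9 + 6 = 4·3^{j+1} − 3.
This completes the inductive step, so |S[i]| = 4·3^i − 3 for all i ≥ 0.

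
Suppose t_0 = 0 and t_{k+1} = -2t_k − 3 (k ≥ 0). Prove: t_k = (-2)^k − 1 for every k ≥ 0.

Base case: t_0 = 0, and (-2)^0 − 1 = 1 − 1 = 0.
Assume t_r = (-2)^r − 1 for some r ≥ 0.
Then t_{r+1} = -2t_r − 3 = -2·((-2)^r − 1) − 3 = -2·(-2)^r + 2 − 3 = (-2)^{r+1} − 1.
By induction, t_k = (-2)^k − 1 for all k ≥ 0.

t_k = (-2)^k − 1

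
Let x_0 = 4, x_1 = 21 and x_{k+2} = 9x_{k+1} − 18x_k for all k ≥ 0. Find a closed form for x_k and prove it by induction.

Claim: x_k = 3·6^k + 3^k.

Base cases: x_0 = 4 and 3·6^0 + 3^0 = 4; x_1 = 21 and 3·6^1 + 3^1 = 21.
Assume x_j = 3·6^j + 3^j for all 0 ≤ j ≤ m, where m ≥ 1.
Then x_{m+1} = 9x_m − 18x_{m−1} = 9·(3·6^m + 3^m) − 18·(3·6^{m−1} + 3^{m−1}) = 3·(9·6 − 18)6^{m−1} + (9·3 − 18)3^{m−1} = 108·6^{m−1} + 9·3^{m−1} = 3·6^{m+1} + 3^{m+1}.
Hence x_k = 3·6^k + 3^k for every k ≥ 0, by strong induction.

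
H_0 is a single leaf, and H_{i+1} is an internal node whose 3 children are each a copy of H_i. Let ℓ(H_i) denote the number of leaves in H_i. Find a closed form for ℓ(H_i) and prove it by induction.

Claim: ℓ(H_i) = 3^i.

Base case: ℓ(H_0) = 1, and 3^0 = 1.
Assume ℓ(H_j) = 3^j.
Then ℓ(H_{j+1}) = 3·ℓ(H_j) = 3·3^j = 3^{j+1}.
By induction, ℓ(H_i) = 3^i for all i ≥ 0.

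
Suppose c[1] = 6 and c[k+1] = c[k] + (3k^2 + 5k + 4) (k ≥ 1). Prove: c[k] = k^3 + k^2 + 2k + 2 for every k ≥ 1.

Base case: c[1] = 6, and 1^3 + 1^2 + 2·1 + 2 = 6.
Assume c[m] = m^3 + m^2 + 2m + 2.
Then c[m+1] = c[m] + (3m^2 + 5m + 4) = (m^3 + m^2 + 2m + 2) + (3m^2 + 5m + 4) = m^3 + 4m^2 + 7m + 6,
and (m+1)^3 + (m+1)^2 + 2·(m+1) + 2 = m^3 + 4m^2 + 7m + 6.
This completes the inductive step, so c[k] = k^3 + k^2 + 2k + 2 for all k ≥ 1.

c[k] = k^3 + k^2 + 2k + 2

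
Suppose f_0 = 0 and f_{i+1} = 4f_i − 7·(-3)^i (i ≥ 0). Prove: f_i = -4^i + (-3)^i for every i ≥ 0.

Base case: f_0 = 0, and -4^0 + (-3)^0 = -1 + 1 = 0.
Assume f_k = -4^k + (-3)^k for some k ≥ 0.
Then f_{k+1} = 4f_k − 7·(-3)^k = 4·(-4^k + (-3)^k) − 7·(-3)^k = -4^{k+1} + 4·(-3)^k − 7·(-3)^k = -4^{k+1} − 3·(-3)^k = -4^{k+1} + (-3)^{k+1}.
Hence f_i = -4^i + (-3)^i for every i ≥ 0, by induction.

f_i = -4^i + (-3)^i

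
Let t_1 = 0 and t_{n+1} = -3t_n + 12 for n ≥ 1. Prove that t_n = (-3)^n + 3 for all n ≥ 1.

Base case: t_1 = 0, and (-3)^1 + 3 = -3 + 3 = 0.
Assume t_k = (-3)^k + 3 for some k ≥ 1.
Then t_{k+1} = -3t_k + 12 = -3·((-3)^k + 3) + 12 = -3·(-3)^k − 9 + 12 = (-3)^{k+1} + 3.
So the formula holds for k+1, and by induction t_n = (-3)^n + 3 for all n ≥ 1.

t_n = (-3)^n + 3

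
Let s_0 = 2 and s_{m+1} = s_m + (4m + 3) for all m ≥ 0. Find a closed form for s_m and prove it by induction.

Claim: s_m = 2m^2 + m + 2.

Base case: s_0 = 2, and 2·0^2 + 0 + 2 = 2.
Assume s_j = 2j^2 + j + 2.
Then s_{j+1} = s_j + (4j + 3) = (2j^2 + j + 2) + (4j + 3) = 2j^2 + 5j + 5,
and 2·(j+1)^2 + (j+1) + 2 = 2j^2 + 5j + 5.
This completes the inductive step, so s_m = 2m^2 + m + 2 for all m ≥ 0.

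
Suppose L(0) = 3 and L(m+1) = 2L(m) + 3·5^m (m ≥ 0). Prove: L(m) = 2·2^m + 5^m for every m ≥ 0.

Base case: L(0) = 3, and 2·2^0 + 5^0 = 2 + 1 = 3.
Assume L(r) = 2·2^r + 5^r for some r ≥ 0.
Then L(r+1) = 2L(r) + 3·5^r = 2·(2·2^r + 5^r) + 3·5^r = 2·2^{r+1} + 2·5^r + 3·5^r = 2·2^{r+1} + 5·5^r = 2·2^{r+1} + 5^{r+1}.
This completes the inductive step, so L(m) = 2·2^m + 5^m for all m ≥ 0.

L(m) = 2·2^m + 5^m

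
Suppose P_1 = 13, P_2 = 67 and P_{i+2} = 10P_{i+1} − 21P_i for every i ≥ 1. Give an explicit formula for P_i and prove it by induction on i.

Claim: P_i = 2·3^i + 7^i.

Base cases: P_1 = 13 and 2·3^1 + 7^1 = 13; P_2 = 67 and 2·3^2 + 7^2 = 67.
Assume P_j = 2·3^j + 7^j for all 1 ≤ j ≤ k, where k ≥ 2.
Then P_{k+1} = 10P_k − 21P_{k−1} = 10·(2·3^k + 7^k) − 21·(2·3^{k−1} + 7^{k−1}) = 2·(10·3 − 21)3^{k−1} + (10·7 − 21)7^{k−1} = 18·3^{k−1} + 49·7^{k−1} = 2·3^{k+1} + 7^{k+1}.
Hence P_i = 2·3^i + 7^i for every i ≥ 1, by strong induction.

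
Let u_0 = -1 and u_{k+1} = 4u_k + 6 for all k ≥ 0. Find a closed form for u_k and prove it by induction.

Claim: u_k = 4^k − 2.

Base case: u_0 = -1, and 4^0 − 2 = 1 − 2 = -1.
Assume u_m = 4^m − 2 for some m ≥ 0.
Then u_{m+1} = 4u_m + 6 = 4·(4^m − 2) + 6 = 4^{m+1} − 8 + 6 = 4^{m+1} − 2.
So the formula holds for m+1, and by induction u_k = 4^k − 2 for all k ≥ 0.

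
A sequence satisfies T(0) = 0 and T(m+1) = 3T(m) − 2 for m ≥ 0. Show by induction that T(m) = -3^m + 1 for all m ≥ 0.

Base case: T(0) = 0, and -3^0 + 1 = -1 + 1 = 0.
Assume T(k) = -3^k + 1 for some k ≥ 0.
Then T(k+1) = 3T(k) − 2 = 3·(-3^k + 1) − 2 = -3^{k+1} + 3 − 2 = -3^{k+1} + 1.
Hence T(m) = -3^m + 1 for every m ≥ 0, by induction.

T(m) = -3^m + 1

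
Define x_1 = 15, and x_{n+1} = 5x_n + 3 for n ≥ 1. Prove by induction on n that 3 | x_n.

Base case: x_1 = 15 = 3·5, so 3 | x_1.
Assume 3 | x_m, so x_m = 3t for some integer t.
Then x_{m+1} = 5x_m + 3 = 5·(3t) + 3 = 3(5t + 1), so 3 | x_{m+1}.
By induction, 3 | x_n for all n ≥ 1.

3 | x_n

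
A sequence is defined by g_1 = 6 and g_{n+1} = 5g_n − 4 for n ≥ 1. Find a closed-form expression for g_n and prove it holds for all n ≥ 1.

Claim: g_n = 5^n + 1.

Base case: g_1 = 6, and 5^1 + 1 = 5 + 1 = 6.
Assume g_m = 5^m + 1 for some m ≥ 1.
Then g_{m+1} = 5g_m − 4 = 5·(5^m + 1) − 4 = 5^{m+1} + 5 − 4 = 5^{m+1} + 1.
This completes the inductive step, so g_n = 5^n + 1 for all n ≥ 1.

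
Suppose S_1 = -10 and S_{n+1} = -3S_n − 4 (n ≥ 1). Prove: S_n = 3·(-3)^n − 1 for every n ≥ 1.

Base case: S_1 = -10, and 3·(-3)^1 − 1 = -9 − 1 = -10.
Assume S_m = 3·(-3)^m − 1 for some m ≥ 1.
Then S_{m+1} = -3S_m − 4 = -3·(3·(-3)^m − 1) − 4 = -9·(-3)^m + 3 − 4 = 3·(-3)^{m+1} − 1.
So the formula holds for m+1, and by induction S_n = 3·(-3)^n − 1 for all n ≥ 1.

S_n = 3·(-3)^n − 1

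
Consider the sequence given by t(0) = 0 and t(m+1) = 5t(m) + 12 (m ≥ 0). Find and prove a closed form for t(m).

Claim: t(m) = 3·5^m − 3.

Base case: t(0) = 0, and 3·5^0 − 3 = 3 − 3 = 0.
Assume t(r) = 3·5^r − 3 for some r ≥ 0.
Then t(r+1) = 5t(r) + 12 = 5·(3·5^r − 3) + 12 = 15·5^r − 15 + 12 = 3·5^{r+1} − 3.
Hence t(m) = 3·5^m − 3 for every m ≥ 0, by induction.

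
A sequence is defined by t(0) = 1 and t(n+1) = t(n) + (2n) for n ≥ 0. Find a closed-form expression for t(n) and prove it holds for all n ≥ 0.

Claim: t(n) = n^2 − n + 1.

Base case: t(0) = 1, and 0^2 − 0 + 1 = 1.
Assume t(m) = m^2 − m + 1.
Then t(m+1) = t(m) + (2m) = (m^2 − m + 1) + (2m) = m^2 + m + 1,
and (m+1)^2 − (m+1) + 1 = m^2 + m + 1.
Hence t(n) = n^2 − n + 1 for every n ≥ 0, by induction.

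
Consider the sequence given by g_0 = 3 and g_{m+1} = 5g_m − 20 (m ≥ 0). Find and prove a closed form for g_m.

Claim: g_m = -2·5^m + 5.

Base case: g_0 = 3, and -2·5^0 + 5 = -2 + 5 = 3.
Assume g_k = -2·5^k + 5 for some k ≥ 0.
Then g_{k+1} = 5g_k − 20 = 5·(-2·5^k + 5) − 20 = -10·5^k + 25 − 20 = -2·5^{k+1} + 5.
This completes the inductive step, so g_m = -2·5^m + 5 for all m ≥ 0.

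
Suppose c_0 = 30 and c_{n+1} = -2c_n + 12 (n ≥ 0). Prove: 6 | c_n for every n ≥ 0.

Base case: c_0 = 30 = 6·5, so 6 | c_0.
Assume 6 | c_r, so c_r = 6t for some integer t.
Then c_{r+1} = -2c_r + 12 = -2·(6t) + 12 = 6(-2t + 2), so 6 | c_{r+1}.
Hence 6 | c_n for every n ≥ 0, by induction.

6 | c_n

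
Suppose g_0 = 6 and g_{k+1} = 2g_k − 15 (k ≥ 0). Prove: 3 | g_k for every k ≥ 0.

Base case: g_0 = 6 = 3·2, so 3 | g_0.
Assume 3 | g_r, so g_r = 3t for some integer t.
Then g_{r+1} = 2g_r − 15 = 2·(3t) − 15 = 3(2t − 5), so 3 | g_{r+1}.
Hence 3 | g_k for every k ≥ 0, by induction.

3 | g_k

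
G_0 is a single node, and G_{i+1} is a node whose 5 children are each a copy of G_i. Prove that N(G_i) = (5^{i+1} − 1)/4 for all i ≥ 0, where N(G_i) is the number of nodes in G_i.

Base case: N(G_0) = 1, and (5^{0+1} − 1)/4 = 1.
Assume N(G_k) = (5^{k+1} − 1)/4.
Then N(G_{k+1}) = 1 + 5N(G_k) = 1 + 5·(5^{k+1} − 1)/4 = 1 + (5^{k+2} − 5)/4 = (4 + 5^{k+2} − 5)/4 = (5^{k+2} − 1)/4.
This completes the inductive step, so N(G_i) = (5^{i+1} − 1)/4 for all i ≥ 0.

N(G_i) = (5^{i+1} − 1)/4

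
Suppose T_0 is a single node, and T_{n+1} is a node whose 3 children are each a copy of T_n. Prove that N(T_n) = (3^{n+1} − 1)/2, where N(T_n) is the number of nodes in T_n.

Base case: N(T_0) = 1, and (3^{0+1} − 1)/2 = 1.
Assume N(T_j) = (3^{j+1} − 1)/2.
Then N(T_{j+1}) = 1 + 3N(T_j) = 1 + 3·(3^{j+1} − 1)/2 = 1 + (3^{j+2} − 3)/2 = (2 + 3^{j+2} − 3)/2 = (3^{j+2} − 1)/2.
Hence N(T_n) = (3^{n+1} − 1)/2 for every n ≥ 0, by induction.

N(T_n) = (3^{n+1} − 1)/2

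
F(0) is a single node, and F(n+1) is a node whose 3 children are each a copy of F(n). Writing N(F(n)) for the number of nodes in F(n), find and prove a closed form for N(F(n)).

Claim: N(F(n)) = (3^{n+1} − 1)/2.

Base case: N(F(0)) = 1, and (3^{0+1} − 1)/2 = 1.
Assume N(F(m)) = (3^{m+1} − 1)/2.
Then N(F(m+1)) = 1 + 3N(F(m)) = 1 + 3·(3^{m+1} − 1)/2 = 1 + (3^{m+2} − 3)/2 = (2 + 3^{m+2} − 3)/2 = (3^{m+2} − 1)/2.
This completes the inductive step, so N(F(n)) = (3^{n+1} − 1)/2 for all n ≥ 0.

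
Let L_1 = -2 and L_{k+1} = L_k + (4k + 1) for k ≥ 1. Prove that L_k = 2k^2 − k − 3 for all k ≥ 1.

Base case: L_1 = -2, and 2·1^2 − 1 − 3 = -2.
Assume L_j = 2j^2 − j − 3.
Then L_{j+1} = L_j + (4j + 1) = (2j^2 − j − 3) + (4j + 1) = 2j^2 + 3j − 2,
and 2·(j+1)^2 − (j+1) − 3 = 2j^2 + 3j − 2.
This completes the inductive step, so L_k = 2k^2 − k − 3 for all k ≥ 1.

L_k = 2k^2 − k − 3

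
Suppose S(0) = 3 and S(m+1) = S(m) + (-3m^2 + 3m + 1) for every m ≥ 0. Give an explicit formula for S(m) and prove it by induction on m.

Claim: S(m) = -m^3 + 3m^2 − m + 3.

Base case: S(0) = 3, and -0^3 + 3·0^2 − 0 + 3 = 3.
Assume S(j) = -j^3 + 3j^2 − j + 3.
Then S(j+1) = S(j) + (-3j^2 + 3j + 1) = (-j^3 + 3j^2 − j + 3) + (-3j^2 + 3j + 1) = -j^3 + 2j + 4,
and -(j+1)^3 + 3·(j+1)^2 − (j+1) + 3 = -j^3 + 2j + 4.
This completes the inductive step, so S(m) = -m^3 + 3m^2 − m + 3 for all m ≥ 0.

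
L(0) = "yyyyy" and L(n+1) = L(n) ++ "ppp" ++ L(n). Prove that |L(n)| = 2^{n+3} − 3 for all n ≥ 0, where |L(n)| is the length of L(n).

Base case: |L(0)| = 5, and 2^{0+3} − 3 = 5.
Assume |L(j)| = 2^{j+3} − 3.
Then |L(j+1)| = |L(j)| + 3 + |L(j)| = 2|L(j)| + 3 = 2(2^{j+3} − 3) + 3 = 2^{j+1+3} − 6 + 3 = 2^{j+1+3} − 3.
By induction, |L(n)| = 2^{n+3} − 3 for all n ≥ 0.

|L(n)| = 2^{n+3} − 3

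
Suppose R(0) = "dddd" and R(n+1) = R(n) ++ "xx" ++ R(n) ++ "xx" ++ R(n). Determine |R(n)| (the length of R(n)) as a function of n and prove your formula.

Claim: |R(n)| = 6·3^n − 2.

Base case: |R(0)| = 4, and 6·3^0 − 2 = 4.
Assume |R(m)| = 6·3^m − 2.
Then |R(m+1)| = 3|R(m)| + 4 = 3(6·3^m − 2) + 4 = 6·3^{m+1} − 6 + 4 = 6·3^{m+1} − 2.
Hence |R(n)| = 6·3^n − 2 for every n ≥ 0, by induction.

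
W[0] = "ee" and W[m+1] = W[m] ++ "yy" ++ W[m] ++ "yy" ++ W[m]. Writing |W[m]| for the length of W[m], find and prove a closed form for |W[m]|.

Claim: |W[m]| = 4·3^m − 2.

Base case: |W[0]| = 2, and 4·3^0 − 2 = 2.
Assume |W[j]| = 4·3^j − 2.
Then |W[j+1]| = 3|W[j]| + 4 = 3(4·3^j − 2) + 4 = 4·3^{j+1} − 6 + 4 = 4·3^{j+1} − 2.
Hence |W[m]| = 4·3^m − 2 for every m ≥ 0, by induction.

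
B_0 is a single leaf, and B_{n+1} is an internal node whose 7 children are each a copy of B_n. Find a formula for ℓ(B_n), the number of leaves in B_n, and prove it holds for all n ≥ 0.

Claim: ℓ(B_n) = 7^n.

Base case: ℓ(B_0) = 1, and 7^0 = 1.
Assume ℓ(B_m) = 7^m.
Then ℓ(B_{m+1}) = 7·ℓ(B_m) = 7·7^m = 7^{m+1}.
So the formula holds for m+1, and by induction ℓ(B_n) = 7^n for all n ≥ 0.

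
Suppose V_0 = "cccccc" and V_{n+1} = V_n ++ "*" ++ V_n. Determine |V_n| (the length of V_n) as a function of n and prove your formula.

Claim: |V_n| = 7·2^n − 1.

Base case: |V_0| = 6, and 7·2^0 − 1 = 6.
Assume |V_k| = 7·2^k − 1.
Then |V_{k+1}| = |V_k| + 1 + |V_k| = 2|V_k| + 1 = 2(7·2^k − 1) + 1 = 7·2^{k+1} − 2 + 1 = 7·2^{k+1} − 1.
So the formula holds for k+1, and by induction |V_n| = 7·2^n − 1 for all n ≥ 0.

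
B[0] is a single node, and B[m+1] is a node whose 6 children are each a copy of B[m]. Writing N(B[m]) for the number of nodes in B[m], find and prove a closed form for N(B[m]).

Claim: N(B[m]) = (6^{m+1} − 1)/5.

Base case: N(B[0]) = 1, and (6^{0+1} − 1)/5 = 1.
Assume N(B[j]) = (6^{j+1} − 1)/5.
Then N(B[j+1]) = 1 + 6N(B[j]) = 1 + 6·(6^{j+1} − 1)/5 = 1 + (6^{j+2} − 6)/5 = (5 + 6^{j+2} − 6)/5 = (6^{j+2} − 1)/5.
Hence N(B[m]) = (6^{m+1} − 1)/5 for every m ≥ 0, by induction.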